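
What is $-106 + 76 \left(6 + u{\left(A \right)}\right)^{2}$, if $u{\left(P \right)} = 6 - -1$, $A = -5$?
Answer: $12738$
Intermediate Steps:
$u{\left(P \right)} = 7$ ($u{\left(P \right)} = 6 + 1 = 7$)
$-106 + 76 \left(6 + u{\left(A \right)}\right)^{2} = -106 + 76 \left(6 + 7\right)^{2} = -106 + 76 \cdot 13^{2} = -106 + 76 \cdot 169 = -106 + 12844 = 12738$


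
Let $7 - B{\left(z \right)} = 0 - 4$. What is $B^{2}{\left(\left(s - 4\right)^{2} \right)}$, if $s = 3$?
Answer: $121$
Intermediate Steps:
$B{\left(z \right)} = 11$ ($B{\left(z \right)} = 7 - \left(0 - 4\right) = 7 - -4 = 7 + 4 = 11$)
$B^{2}{\left(\left(s - 4\right)^{2} \right)} = 11^{2} = 121$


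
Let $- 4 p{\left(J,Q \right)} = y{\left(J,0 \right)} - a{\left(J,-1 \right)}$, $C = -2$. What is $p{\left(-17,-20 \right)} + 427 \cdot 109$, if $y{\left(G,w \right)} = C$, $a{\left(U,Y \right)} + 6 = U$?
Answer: $\frac{186151}{4} \approx 46538.0$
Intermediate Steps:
$a{\left(U,Y \right)} = -6 + U$
$y{\left(G,w \right)} = -2$
$p{\left(J,Q \right)} = -1 + \frac{J}{4}$ ($p{\left(J,Q \right)} = - \frac{-2 - \left(-6 + J\right)}{4} = - \frac{4 - J}{4} = -1 + \frac{J}{4}$)
$p{\left(-17,-20 \right)} + 427 \cdot 109 = \left(-1 + \frac{1}{4} \left(-17\right)\right) + 427 \cdot 109 = \left(-1 - \frac{17}{4}\right) + 46543 = - \frac{21}{4} + 46543 = \frac{186151}{4}$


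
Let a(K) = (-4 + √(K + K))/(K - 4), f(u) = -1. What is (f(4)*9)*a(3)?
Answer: -36 + 9*√6 ≈ -13.955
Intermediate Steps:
a(K) = (-4 + √2*√K)/(-4 + K) (a(K) = (-4 + √(2*K))/(-4 + K) = (-4 + √2*√K)/(-4 + K))
(f(4)*9)*a(3) = (-1*9)*((-4 + √2*√3)/(-4 + 3)) = -9*(-4 + √6)/(-1) = -(-9)*(-4 + √6) = -9*(4 - √6) = -36 + 9*√6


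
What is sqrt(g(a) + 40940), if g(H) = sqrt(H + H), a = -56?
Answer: 2*sqrt(10235 + I*sqrt(7)) ≈ 202.34 + 0.026152*I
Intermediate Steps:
g(H) = sqrt(2)*sqrt(H) (g(H) = sqrt(2*H) = sqrt(2)*sqrt(H))
sqrt(g(a) + 40940) = sqrt(sqrt(2)*sqrt(-56) + 40940) = sqrt(sqrt(2)*(2*I*sqrt(14)) + 40940) = sqrt(4*I*sqrt(7) + 40940) = sqrt(40940 + 4*I*sqrt(7))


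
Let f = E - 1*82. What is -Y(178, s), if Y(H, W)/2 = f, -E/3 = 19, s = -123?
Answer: 278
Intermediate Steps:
E = -57 (E = -3*19 = -57)
f = -139 (f = -57 - 1*82 = -57 - 82 = -139)
Y(H, W) = -278 (Y(H, W) = 2*(-139) = -278)
-Y(178, s) = -1*(-278) = 278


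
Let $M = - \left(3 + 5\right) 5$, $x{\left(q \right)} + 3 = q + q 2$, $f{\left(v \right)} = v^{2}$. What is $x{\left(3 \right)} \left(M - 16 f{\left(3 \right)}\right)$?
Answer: $-1104$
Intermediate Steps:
$x{\left(q \right)} = -3 + 3 q$ ($x{\left(q \right)} = -3 + \left(q + q 2\right) = -3 + \left(q + 2 q\right) = -3 + 3 q$)
$M = -40$ ($M = - 8 \cdot 5 = \left(-1\right) 40 = -40$)
$x{\left(3 \right)} \left(M - 16 f{\left(3 \right)}\right) = \left(-3 + 3 \cdot 3\right) \left(-40 - 16 \cdot 3^{2}\right) = \left(-3 + 9\right) \left(-40 - 144\right) = 6 \left(-40 - 144\right) = 6 \left(-184\right) = -1104$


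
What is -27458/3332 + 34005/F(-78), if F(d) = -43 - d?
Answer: 1604909/1666 ≈ 963.33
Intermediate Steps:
-27458/3332 + 34005/F(-78) = -27458/3332 + 34005/(-43 - 1*(-78)) = -27458*1/3332 + 34005/(-43 + 78) = -13729/1666 + 34005/35 = -13729/1666 + 34005*(1/35) = -13729/1666 + 6801/7 = 1604909/1666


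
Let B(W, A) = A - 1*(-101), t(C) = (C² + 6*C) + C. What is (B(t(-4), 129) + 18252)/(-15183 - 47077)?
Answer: -9241/31130 ≈ -0.29685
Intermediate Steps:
t(C) = C² + 7*C
B(W, A) = 101 + A (B(W, A) = A + 101 = 101 + A)
(B(t(-4), 129) + 18252)/(-15183 - 47077) = ((101 + 129) + 18252)/(-15183 - 47077) = (230 + 18252)/(-62260) = 18482*(-1/62260) = -9241/31130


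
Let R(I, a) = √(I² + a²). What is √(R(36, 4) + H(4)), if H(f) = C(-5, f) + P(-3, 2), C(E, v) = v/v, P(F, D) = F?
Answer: √(-2 + 4*√82) ≈ 5.8499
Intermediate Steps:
C(E, v) = 1
H(f) = -2 (H(f) = 1 - 3 = -2)
√(R(36, 4) + H(4)) = √(√(36² + 4²) - 2) = √(√(1296 + 16) - 2) = √(√1312 - 2) = √(4*√82 - 2) = √(-2 + 4*√82)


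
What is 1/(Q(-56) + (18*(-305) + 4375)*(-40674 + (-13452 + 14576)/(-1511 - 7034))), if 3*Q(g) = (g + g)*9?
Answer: 1709/77505407018 ≈ 2.2050e-8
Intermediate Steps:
Q(g) = 6*g (Q(g) = ((g + g)*9)/3 = ((2*g)*9)/3 = (18*g)/3 = 6*g)
1/(Q(-56) + (18*(-305) + 4375)*(-40674 + (-13452 + 14576)/(-1511 - 7034))) = 1/(6*(-56) + (18*(-305) + 4375)*(-40674 + (-13452 + 14576)/(-1511 - 7034))) = 1/(-336 + (-5490 + 4375)*(-40674 + 1124/(-8545))) = 1/(-336 - 1115*(-40674 + 1124*(-1/8545))) = 1/(-336 - 1115*(-40674 - 1124/8545)) = 1/(-336 - 1115*(-347560454/8545)) = 1/(-336 + 77505981242/1709) = 1/(77505407018/1709) = 1709/77505407018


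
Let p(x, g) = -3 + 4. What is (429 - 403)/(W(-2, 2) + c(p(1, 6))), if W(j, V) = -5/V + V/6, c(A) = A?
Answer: -156/7 ≈ -22.286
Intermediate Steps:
p(x, g) = 1
W(j, V) = -5/V + V/6 (W(j, V) = -5/V + V*(⅙) = -5/V + V/6)
(429 - 403)/(W(-2, 2) + c(p(1, 6))) = (429 - 403)/((-5/2 + (⅙)*2) + 1) = 26/((-5*½ + ⅓) + 1) = 26/((-5/2 + ⅓) + 1) = 26/(-13/6 + 1) = 26/(-7/6) = 26*(-6/7) = -156/7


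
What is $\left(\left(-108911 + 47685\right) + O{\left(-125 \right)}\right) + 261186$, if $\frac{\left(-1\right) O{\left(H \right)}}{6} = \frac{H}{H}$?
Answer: $199954$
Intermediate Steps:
$O{\left(H \right)} = -6$ ($O{\left(H \right)} = - 6 \frac{H}{H} = \left(-6\right) 1 = -6$)
$\left(\left(-108911 + 47685\right) + O{\left(-125 \right)}\right) + 261186 = \left(\left(-108911 + 47685\right) - 6\right) + 261186 = \left(-61226 - 6\right) + 261186 = -61232 + 261186 = 199954$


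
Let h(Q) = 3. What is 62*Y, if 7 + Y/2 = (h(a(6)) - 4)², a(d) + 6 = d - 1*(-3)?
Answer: -744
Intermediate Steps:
a(d) = -3 + d (a(d) = -6 + (d - 1*(-3)) = -6 + (d + 3) = -6 + (3 + d) = -3 + d)
Y = -12 (Y = -14 + 2*(3 - 4)² = -14 + 2*(-1)² = -14 + 2*1 = -14 + 2 = -12)
62*Y = 62*(-12) = -744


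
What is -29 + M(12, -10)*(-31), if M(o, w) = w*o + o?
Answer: 3319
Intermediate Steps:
M(o, w) = o + o*w (M(o, w) = o*w + o = o + o*w)
-29 + M(12, -10)*(-31) = -29 + (12*(1 - 10))*(-31) = -29 + (12*(-9))*(-31) = -29 - 108*(-31) = -29 + 3348 = 3319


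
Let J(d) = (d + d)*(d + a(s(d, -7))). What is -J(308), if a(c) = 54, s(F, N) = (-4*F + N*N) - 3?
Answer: -222992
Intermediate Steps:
s(F, N) = -3 + N**2 - 4*F (s(F, N) = (-4*F + N**2) - 3 = (N**2 - 4*F) - 3 = -3 + N**2 - 4*F)
J(d) = 2*d*(54 + d) (J(d) = (d + d)*(d + 54) = (2*d)*(54 + d) = 2*d*(54 + d))
-J(308) = -2*308*(54 + 308) = -2*308*362 = -1*222992 = -222992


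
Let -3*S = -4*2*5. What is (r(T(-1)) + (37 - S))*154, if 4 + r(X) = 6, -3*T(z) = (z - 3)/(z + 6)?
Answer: 11858/3 ≈ 3952.7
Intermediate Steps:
S = 40/3 (S = -(-4*2)*5/3 = -(-8)*5/3 = -⅓*(-40) = 40/3 ≈ 13.333)
T(z) = -(-3 + z)/(3*(6 + z)) (T(z) = -(z - 3)/(3*(z + 6)) = -(-3 + z)/(3*(6 + z)))
r(X) = 2 (r(X) = -4 + 6 = 2)
(r(T(-1)) + (37 - S))*154 = (2 + (37 - 1*40/3))*154 = (2 + (37 - 40/3))*154 = (2 + 71/3)*154 = (77/3)*154 = 11858/3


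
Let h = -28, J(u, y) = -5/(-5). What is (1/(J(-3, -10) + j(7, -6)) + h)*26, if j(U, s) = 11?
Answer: -4355/6 ≈ -725.83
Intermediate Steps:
J(u, y) = 1 (J(u, y) = -5*(-1/5) = 1)
(1/(J(-3, -10) + j(7, -6)) + h)*26 = (1/(1 + 11) - 28)*26 = (1/12 - 28)*26 = -335/12*26 = -4355/6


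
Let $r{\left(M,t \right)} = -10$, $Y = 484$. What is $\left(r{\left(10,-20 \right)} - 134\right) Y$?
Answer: $-69696$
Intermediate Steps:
$\left(r{\left(10,-20 \right)} - 134\right) Y = \left(-10 - 134\right) 484 = \left(-144\right) 484 = -69696$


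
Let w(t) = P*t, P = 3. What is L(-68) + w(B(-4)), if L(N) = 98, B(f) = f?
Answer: 86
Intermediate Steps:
w(t) = 3*t
L(-68) + w(B(-4)) = 98 + 3*(-4) = 98 - 12 = 86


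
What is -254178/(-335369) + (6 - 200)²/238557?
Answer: 73257888830/80004622533 ≈ 0.91567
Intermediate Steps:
-254178/(-335369) + (6 - 200)²/238557 = -254178*(-1/335369) + (-194)²*(1/238557) = 254178/335369 + 37636*(1/238557) = 254178/335369 + 37636/238557 = 73257888830/80004622533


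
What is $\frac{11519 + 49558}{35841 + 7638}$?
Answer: $\frac{20359}{14493} \approx 1.4047$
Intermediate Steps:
$\frac{11519 + 49558}{35841 + 7638} = \frac{61077}{43479} = 61077 \cdot \frac{1}{43479} = \frac{20359}{14493}$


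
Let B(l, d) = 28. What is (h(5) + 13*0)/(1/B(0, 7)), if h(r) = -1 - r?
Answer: -168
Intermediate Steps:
(h(5) + 13*0)/(1/B(0, 7)) = ((-1 - 1*5) + 13*0)/(1/28) = ((-1 - 5) + 0)/(1/28) = (-6 + 0)*28 = -6*28 = -168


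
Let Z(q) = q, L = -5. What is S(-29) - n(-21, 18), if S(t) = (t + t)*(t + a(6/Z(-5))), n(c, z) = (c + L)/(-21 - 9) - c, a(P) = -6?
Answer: 30122/15 ≈ 2008.1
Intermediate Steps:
n(c, z) = ⅙ - 31*c/30 (n(c, z) = (c - 5)/(-21 - 9) - c = (-5 + c)/(-30) - c = (-5 + c)*(-1/30) - c = (⅙ - c/30) - c = ⅙ - 31*c/30)
S(t) = 2*t*(-6 + t) (S(t) = (t + t)*(t - 6) = (2*t)*(-6 + t) = 2*t*(-6 + t))
S(-29) - n(-21, 18) = 2*(-29)*(-6 - 29) - (⅙ - 31/30*(-21)) = 2*(-29)*(-35) - (⅙ + 217/10) = 2030 - 1*328/15 = 2030 - 328/15 = 30122/15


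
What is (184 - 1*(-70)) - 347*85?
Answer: -29241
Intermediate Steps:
(184 - 1*(-70)) - 347*85 = (184 + 70) - 29495 = 254 - 29495 = -29241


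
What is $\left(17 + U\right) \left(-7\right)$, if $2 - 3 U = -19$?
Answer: $-168$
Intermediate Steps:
$U = 7$ ($U = \frac{2}{3} - - \frac{19}{3} = \frac{2}{3} + \frac{19}{3} = 7$)
$\left(17 + U\right) \left(-7\right) = \left(17 + 7\right) \left(-7\right) = 24 \left(-7\right) = -168$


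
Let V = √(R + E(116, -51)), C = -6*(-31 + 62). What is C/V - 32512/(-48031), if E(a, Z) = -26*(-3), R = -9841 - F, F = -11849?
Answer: 32512/48031 - 93*√2086/1043 ≈ -3.3956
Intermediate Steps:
C = -186 (C = -6*31 = -186)
R = 2008 (R = -9841 - 1*(-11849) = -9841 + 11849 = 2008)
E(a, Z) = 78
V = √2086 (V = √(2008 + 78) = √2086 ≈ 45.673)
C/V - 32512/(-48031) = -186*√2086/2086 - 32512/(-48031) = -93*√2086/1043 - 32512*(-1/48031) = -93*√2086/1043 + 32512/48031 = 32512/48031 - 93*√2086/1043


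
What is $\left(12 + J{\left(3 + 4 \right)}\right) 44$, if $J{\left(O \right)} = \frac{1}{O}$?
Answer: $\frac{3740}{7} \approx 534.29$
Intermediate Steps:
$\left(12 + J{\left(3 + 4 \right)}\right) 44 = \left(12 + \frac{1}{3 + 4}\right) 44 = \left(12 + \frac{1}{7}\right) 44 = \frac{85}{7} \cdot 44 = \frac{3740}{7}$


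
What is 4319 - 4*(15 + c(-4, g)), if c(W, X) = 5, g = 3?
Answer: 4239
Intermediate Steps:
4319 - 4*(15 + c(-4, g)) = 4319 - 4*(15 + 5) = 4319 - 4*20 = 4319 - 1*80 = 4319 - 80 = 4239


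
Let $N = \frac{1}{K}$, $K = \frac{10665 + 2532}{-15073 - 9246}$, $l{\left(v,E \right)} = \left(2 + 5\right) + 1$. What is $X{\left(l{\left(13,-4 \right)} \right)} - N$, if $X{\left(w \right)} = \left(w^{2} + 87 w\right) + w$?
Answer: $\frac{122405}{159} \approx 769.84$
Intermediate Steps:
$l{\left(v,E \right)} = 8$ ($l{\left(v,E \right)} = 7 + 1 = 8$)
$X{\left(w \right)} = w^{2} + 88 w$
$K = - \frac{159}{293}$ ($K = \frac{13197}{-24319} = 13197 \left(- \frac{1}{24319}\right) = - \frac{159}{293} \approx -0.54266$)
$N = - \frac{293}{159}$ ($N = \frac{1}{- \frac{159}{293}} = - \frac{293}{159} \approx -1.8428$)
$X{\left(l{\left(13,-4 \right)} \right)} - N = 8 \left(88 + 8\right) - - \frac{293}{159} = 8 \cdot 96 + \frac{293}{159} = 768 + \frac{293}{159} = \frac{122405}{159}$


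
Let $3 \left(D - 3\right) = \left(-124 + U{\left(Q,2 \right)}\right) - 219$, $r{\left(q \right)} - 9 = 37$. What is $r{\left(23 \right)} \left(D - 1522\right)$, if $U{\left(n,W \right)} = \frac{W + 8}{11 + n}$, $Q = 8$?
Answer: $- \frac{1427380}{19} \approx -75125.0$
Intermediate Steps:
$r{\left(q \right)} = 46$ ($r{\left(q \right)} = 9 + 37 = 46$)
$U{\left(n,W \right)} = \frac{8 + W}{11 + n}$
$D = - \frac{2112}{19}$ ($D = 3 + \frac{\left(-124 + \frac{8 + 2}{11 + 8}\right) - 219}{3} = 3 + \frac{\left(-124 + \frac{1}{19} \cdot 10\right) - 219}{3} = 3 + \frac{\left(-124 + \frac{10}{19}\right) - 219}{3} = 3 + \frac{- \frac{2346}{19} - 219}{3} = 3 + \frac{1}{3} \left(- \frac{6507}{19}\right) = 3 - \frac{2169}{19} = - \frac{2112}{19} \approx -111.16$)
$r{\left(23 \right)} \left(D - 1522\right) = 46 \left(- \frac{2112}{19} - 1522\right) = 46 \left(- \frac{31030}{19}\right) = - \frac{1427380}{19}$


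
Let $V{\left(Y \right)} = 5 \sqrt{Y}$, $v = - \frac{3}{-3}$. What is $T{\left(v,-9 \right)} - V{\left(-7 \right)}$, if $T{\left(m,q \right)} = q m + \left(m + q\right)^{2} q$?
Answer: $-585 - 5 i \sqrt{7} \approx -585.0 - 13.229 i$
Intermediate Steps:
$v = 1$ ($v = - \frac{3 \left(-1\right)}{3} = \left(-1\right) \left(-1\right) = 1$)
$T{\left(m,q \right)} = m q + q \left(m + q\right)^{2}$
$T{\left(v,-9 \right)} - V{\left(-7 \right)} = - 9 \left(1 + \left(1 - 9\right)^{2}\right) - 5 \sqrt{-7} = - 9 \left(1 + \left(-8\right)^{2}\right) - 5 i \sqrt{7} = - 9 \left(1 + 64\right) - 5 i \sqrt{7} = \left(-9\right) 65 - 5 i \sqrt{7} = -585 - 5 i \sqrt{7}$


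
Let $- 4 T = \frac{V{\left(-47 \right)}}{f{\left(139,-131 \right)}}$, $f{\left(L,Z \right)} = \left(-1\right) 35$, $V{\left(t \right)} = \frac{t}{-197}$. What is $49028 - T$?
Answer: $\frac{1352192193}{27580} \approx 49028.0$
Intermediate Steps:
$V{\left(t \right)} = - \frac{t}{197}$ ($V{\left(t \right)} = t \left(- \frac{1}{197}\right) = - \frac{t}{197}$)
$f{\left(L,Z \right)} = -35$
$T = \frac{47}{27580}$ ($T = - \frac{\left(- \frac{1}{197}\right) \left(-47\right) \frac{1}{-35}}{4} = - \frac{\frac{47}{197} \left(- \frac{1}{35}\right)}{4} = \left(- \frac{1}{4}\right) \left(- \frac{47}{6895}\right) = \frac{47}{27580} \approx 0.0017041$)
$49028 - T = 49028 - \frac{47}{27580} = \frac{1352192193}{27580}$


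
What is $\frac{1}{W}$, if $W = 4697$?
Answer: $\frac{1}{4697} \approx 0.0002129$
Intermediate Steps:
$\frac{1}{W} = \frac{1}{4697}$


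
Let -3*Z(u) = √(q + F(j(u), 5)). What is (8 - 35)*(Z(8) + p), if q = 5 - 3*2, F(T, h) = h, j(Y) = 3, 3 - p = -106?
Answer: -2925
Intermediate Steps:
p = 109 (p = 3 - 1*(-106) = 3 + 106 = 109)
q = -1 (q = 5 - 6 = -1)
Z(u) = -⅔ (Z(u) = -√(-1 + 5)/3 = -√4/3 = -⅓*2 = -⅔)
(8 - 35)*(Z(8) + p) = (8 - 35)*(-⅔ + 109) = -27*325/3 = -2925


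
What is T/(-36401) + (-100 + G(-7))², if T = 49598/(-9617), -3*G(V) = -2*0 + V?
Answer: 30053023977415/3150615753 ≈ 9538.8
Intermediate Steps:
G(V) = -V/3 (G(V) = -(-2*0 + V)/3 = -(0 + V)/3 = -V/3)
T = -49598/9617 (T = 49598*(-1/9617) = -49598/9617 ≈ -5.1573)
T/(-36401) + (-100 + G(-7))² = -49598/9617/(-36401) + (-100 - ⅓*(-7))² = -49598/9617*(-1/36401) + (-100 + 7/3)² = 49598/350068417 + (-293/3)² = 49598/350068417 + 85849/9 = 30053023977415/3150615753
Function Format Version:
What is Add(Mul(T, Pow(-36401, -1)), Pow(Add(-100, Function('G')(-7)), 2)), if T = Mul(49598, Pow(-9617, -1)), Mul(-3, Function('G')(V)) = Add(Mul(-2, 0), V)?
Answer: Rational(30053023977415, 3150615753) ≈ 9538.8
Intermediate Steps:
Function('G')(V) = Mul(Rational(-1, 3), V) (Function('G')(V) = Mul(Rational(-1, 3), Add(Mul(-2, 0), V)) = Mul(Rational(-1, 3), Add(0, V)) = Mul(Rational(-1, 3), V))
T = Rational(-49598, 9617) (T = Mul(49598, Rational(-1, 9617)) = Rational(-49598, 9617) ≈ -5.1573)
Add(Mul(T, Pow(-36401, -1)), Pow(Add(-100, Function('G')(-7)), 2)) = Add(Mul(Rational(-49598, 9617), Pow(-36401, -1)), Pow(Add(-100, Mul(Rational(-1, 3), -7)), 2)) = Add(Mul(Rational(-49598, 9617), Rational(-1, 36401)), Pow(Add(-100, Rational(7, 3)), 2)) = Add(Rational(49598, 350068417), Pow(Rational(-293, 3), 2)) = Add(Rational(49598, 350068417), Rational(85849, 9)) = Rational(30053023977415, 3150615753)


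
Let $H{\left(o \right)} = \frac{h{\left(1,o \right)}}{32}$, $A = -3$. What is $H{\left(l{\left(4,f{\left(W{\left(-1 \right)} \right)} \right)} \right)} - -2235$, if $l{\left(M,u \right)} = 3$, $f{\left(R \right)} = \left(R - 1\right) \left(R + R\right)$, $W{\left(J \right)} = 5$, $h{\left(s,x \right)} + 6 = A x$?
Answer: $\frac{71505}{32} \approx 2234.5$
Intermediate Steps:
$h{\left(s,x \right)} = -6 - 3 x$
$f{\left(R \right)} = 2 R \left(-1 + R\right)$ ($f{\left(R \right)} = \left(-1 + R\right) 2 R = 2 R \left(-1 + R\right)$)
$H{\left(o \right)} = - \frac{3}{16} - \frac{3 o}{32}$ ($H{\left(o \right)} = \frac{-6 - 3 o}{32} = \left(-6 - 3 o\right) \frac{1}{32} = - \frac{3}{16} - \frac{3 o}{32}$)
$H{\left(l{\left(4,f{\left(W{\left(-1 \right)} \right)} \right)} \right)} - -2235 = \left(- \frac{3}{16} - \frac{9}{32}\right) - -2235 = \left(- \frac{3}{16} - \frac{9}{32}\right) + 2235 = - \frac{15}{32} + 2235 = \frac{71505}{32}$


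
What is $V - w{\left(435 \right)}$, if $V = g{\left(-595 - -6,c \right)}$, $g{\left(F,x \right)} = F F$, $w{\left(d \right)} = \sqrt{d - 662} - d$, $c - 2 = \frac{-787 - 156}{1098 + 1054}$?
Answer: $347356 - i \sqrt{227} \approx 3.4736 \cdot 10^{5} - 15.067 i$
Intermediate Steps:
$c = \frac{3361}{2152}$ ($c = 2 + \frac{-787 - 156}{1098 + 1054} = 2 - \frac{943}{2152} = \frac{3361}{2152} \approx 1.5618$)
$w{\left(d \right)} = \sqrt{-662 + d} - d$
$g{\left(F,x \right)} = F^{2}$
$V = 346921$ ($V = \left(-595 - -6\right)^{2} = \left(-595 + 6\right)^{2} = \left(-589\right)^{2} = 346921$)
$V - w{\left(435 \right)} = 346921 - \left(\sqrt{-662 + 435} - 435\right) = 346921 - \left(\sqrt{-227} - 435\right) = 346921 - \left(i \sqrt{227} - 435\right) = 346921 - \left(-435 + i \sqrt{227}\right) = 346921 + \left(435 - i \sqrt{227}\right) = 347356 - i \sqrt{227}$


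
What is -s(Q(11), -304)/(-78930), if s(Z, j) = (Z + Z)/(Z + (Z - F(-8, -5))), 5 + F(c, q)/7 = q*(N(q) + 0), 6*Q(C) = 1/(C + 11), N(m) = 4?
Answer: 1/911720430 ≈ 1.0968e-9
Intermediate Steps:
Q(C) = 1/(6*(11 + C)) (Q(C) = 1/(6*(C + 11)) = 1/(6*(11 + C)))
F(c, q) = -35 + 28*q (F(c, q) = -35 + 7*(q*(4 + 0)) = -35 + 7*(q*4) = -35 + 7*(4*q) = -35 + 28*q)
s(Z, j) = 2*Z/(175 + 2*Z) (s(Z, j) = (Z + Z)/(Z + (Z - (-35 + 28*(-5)))) = (2*Z)/(Z + (Z - (-35 - 140))) = (2*Z)/(Z + (Z - 1*(-175))) = (2*Z)/(Z + (Z + 175)) = (2*Z)/(Z + (175 + Z)) = (2*Z)/(175 + 2*Z) = 2*Z/(175 + 2*Z))
-s(Q(11), -304)/(-78930) = -2*(1/(6*(11 + 11)))/(175 + 2*(1/(6*(11 + 11))))/(-78930) = -2*((⅙)/22)/(175 + 2*((⅙)/22))*(-1)/78930 = -2*((⅙)*(1/22))/(175 + 2*((⅙)*(1/22)))*(-1)/78930 = -2*(1/132)/(175 + 2*(1/132))*(-1)/78930 = -2*(1/132)/(175 + 1/66)*(-1)/78930 = -2*(1/132)/(11551/66)*(-1)/78930 = -2*(1/132)*(66/11551)*(-1)/78930 = -(-1)/(11551*78930) = -1*(-1/911720430) = 1/911720430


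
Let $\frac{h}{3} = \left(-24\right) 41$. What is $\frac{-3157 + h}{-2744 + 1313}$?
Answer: $\frac{6109}{1431} \approx 4.269$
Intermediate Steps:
$h = -2952$ ($h = 3 \left(\left(-24\right) 41\right) = 3 \left(-984\right) = -2952$)
$\frac{-3157 + h}{-2744 + 1313} = \frac{-3157 - 2952}{-2744 + 1313} = - \frac{6109}{-1431} = \left(-6109\right) \left(- \frac{1}{1431}\right) = \frac{6109}{1431}$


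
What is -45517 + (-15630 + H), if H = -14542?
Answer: -75689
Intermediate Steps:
-45517 + (-15630 + H) = -45517 + (-15630 - 14542) = -45517 - 30172 = -75689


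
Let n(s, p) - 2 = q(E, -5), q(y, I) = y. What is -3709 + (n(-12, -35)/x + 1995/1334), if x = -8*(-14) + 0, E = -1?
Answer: -276964749/74704 ≈ -3707.5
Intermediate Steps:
x = 112 (x = 112 + 0 = 112)
n(s, p) = 1 (n(s, p) = 2 - 1 = 1)
-3709 + (n(-12, -35)/x + 1995/1334) = -3709 + (1/112 + 1995/1334) = -3709 + 112387/74704 = -276964749/74704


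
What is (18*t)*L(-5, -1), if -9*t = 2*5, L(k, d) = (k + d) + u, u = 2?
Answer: 80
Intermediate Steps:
L(k, d) = 2 + d + k (L(k, d) = (k + d) + 2 = (d + k) + 2 = 2 + d + k)
t = -10/9 (t = -2*5/9 = -1/9*10 = -10/9 ≈ -1.1111)
(18*t)*L(-5, -1) = (18*(-10/9))*(2 - 1 - 5) = -20*(-4) = 80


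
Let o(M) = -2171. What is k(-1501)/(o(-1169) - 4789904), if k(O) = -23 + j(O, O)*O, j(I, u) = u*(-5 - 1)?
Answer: 131243/46525 ≈ 2.8209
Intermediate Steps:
j(I, u) = -6*u (j(I, u) = u*(-6) = -6*u)
k(O) = -23 - 6*O² (k(O) = -23 + (-6*O)*O = -23 - 6*O²)
k(-1501)/(o(-1169) - 4789904) = (-23 - 6*(-1501)²)/(-2171 - 4789904) = (-23 - 6*2253001)/(-4792075) = (-23 - 13518006)*(-1/4792075) = -13518029*(-1/4792075) = 131243/46525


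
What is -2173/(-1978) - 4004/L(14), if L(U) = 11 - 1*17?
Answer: 3966475/5934 ≈ 668.43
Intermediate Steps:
L(U) = -6 (L(U) = 11 - 17 = -6)
-2173/(-1978) - 4004/L(14) = -2173/(-1978) - 4004/(-6) = -2173*(-1/1978) - 4004*(-⅙) = 2173/1978 + 2002/3 = 3966475/5934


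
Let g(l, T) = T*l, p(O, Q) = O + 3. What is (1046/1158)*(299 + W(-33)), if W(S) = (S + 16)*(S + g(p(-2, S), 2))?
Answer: 431998/579 ≈ 746.11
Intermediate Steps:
p(O, Q) = 3 + O
W(S) = (2 + S)*(16 + S) (W(S) = (S + 16)*(S + 2*(3 - 2)) = (16 + S)*(S + 2*1) = (16 + S)*(S + 2) = (16 + S)*(2 + S) = (2 + S)*(16 + S))
(1046/1158)*(299 + W(-33)) = (1046/1158)*(299 + (32 + (-33)**2 + 18*(-33))) = (1046*(1/1158))*(299 + (32 + 1089 - 594)) = 523*(299 + 527)/579 = (523/579)*826 = 431998/579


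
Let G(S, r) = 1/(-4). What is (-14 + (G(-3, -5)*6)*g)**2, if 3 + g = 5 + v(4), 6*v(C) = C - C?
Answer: 289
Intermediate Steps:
v(C) = 0 (v(C) = (C - C)/6 = (1/6)*0 = 0)
G(S, r) = -1/4
g = 2 (g = -3 + (5 + 0) = -3 + 5 = 2)
(-14 + (G(-3, -5)*6)*g)**2 = (-14 - 1/4*6*2)**2 = (-14 - 3/2*2)**2 = (-14 - 3)**2 = (-17)**2 = 289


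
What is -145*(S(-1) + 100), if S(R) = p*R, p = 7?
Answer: -13485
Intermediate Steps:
S(R) = 7*R
-145*(S(-1) + 100) = -145*(7*(-1) + 100) = -145*(-7 + 100) = -145*93 = -13485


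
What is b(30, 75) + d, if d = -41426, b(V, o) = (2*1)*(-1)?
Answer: -41428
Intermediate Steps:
b(V, o) = -2 (b(V, o) = 2*(-1) = -2)
b(30, 75) + d = -2 - 41426 = -41428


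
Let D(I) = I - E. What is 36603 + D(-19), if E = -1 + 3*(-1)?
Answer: 36588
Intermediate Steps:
E = -4 (E = -1 - 3 = -4)
D(I) = 4 + I (D(I) = I - 1*(-4) = I + 4 = 4 + I)
36603 + D(-19) = 36603 + (4 - 19) = 36603 - 15 = 36588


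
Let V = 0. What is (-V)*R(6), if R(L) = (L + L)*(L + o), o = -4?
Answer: 0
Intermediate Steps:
R(L) = 2*L*(-4 + L) (R(L) = (L + L)*(L - 4) = (2*L)*(-4 + L) = 2*L*(-4 + L))
(-V)*R(6) = (-1*0)*(2*6*(-4 + 6)) = 0*(2*6*2) = 0*24 = 0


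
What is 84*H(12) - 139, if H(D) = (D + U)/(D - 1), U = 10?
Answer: 29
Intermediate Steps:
H(D) = (10 + D)/(-1 + D) (H(D) = (D + 10)/(D - 1) = (10 + D)/(-1 + D))
84*H(12) - 139 = 84*((10 + 12)/(-1 + 12)) - 139 = 84*(22/11) - 139 = 84*((1/11)*22) - 139 = 84*2 - 139 = 168 - 139 = 29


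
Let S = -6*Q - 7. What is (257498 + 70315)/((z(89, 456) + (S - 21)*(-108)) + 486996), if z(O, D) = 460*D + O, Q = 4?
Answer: 327813/702461 ≈ 0.46666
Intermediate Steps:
S = -31 (S = -6*4 - 7 = -24 - 7 = -31)
z(O, D) = O + 460*D
(257498 + 70315)/((z(89, 456) + (S - 21)*(-108)) + 486996) = (257498 + 70315)/(((89 + 460*456) + (-31 - 21)*(-108)) + 486996) = 327813/(((89 + 209760) - 52*(-108)) + 486996) = 327813/((209849 + 5616) + 486996) = 327813/(215465 + 486996) = 327813/702461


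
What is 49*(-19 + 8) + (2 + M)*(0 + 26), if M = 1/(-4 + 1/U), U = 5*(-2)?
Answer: -20227/41 ≈ -493.34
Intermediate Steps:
U = -10
M = -10/41 (M = 1/(-4 + 1/(-10)) = 1/(-4 - ⅒) = 1/(-41/10) = -10/41 ≈ -0.24390)
49*(-19 + 8) + (2 + M)*(0 + 26) = 49*(-19 + 8) + (2 - 10/41)*(0 + 26) = 49*(-11) + (72/41)*26 = -539 + 1872/41 = -20227/41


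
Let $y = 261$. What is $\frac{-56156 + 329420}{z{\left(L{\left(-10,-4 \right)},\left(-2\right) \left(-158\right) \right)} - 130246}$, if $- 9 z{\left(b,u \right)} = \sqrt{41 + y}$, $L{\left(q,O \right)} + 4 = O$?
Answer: $- \frac{1441457489232}{687042830747} + \frac{1229688 \sqrt{302}}{687042830747} \approx -2.098$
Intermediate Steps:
$L{\left(q,O \right)} = -4 + O$
$z{\left(b,u \right)} = - \frac{\sqrt{302}}{9}$ ($z{\left(b,u \right)} = - \frac{\sqrt{41 + 261}}{9} = - \frac{\sqrt{302}}{9}$)
$\frac{-56156 + 329420}{z{\left(L{\left(-10,-4 \right)},\left(-2\right) \left(-158\right) \right)} - 130246} = \frac{-56156 + 329420}{- \frac{\sqrt{302}}{9} - 130246} = \frac{273264}{-130246 - \frac{\sqrt{302}}{9}}$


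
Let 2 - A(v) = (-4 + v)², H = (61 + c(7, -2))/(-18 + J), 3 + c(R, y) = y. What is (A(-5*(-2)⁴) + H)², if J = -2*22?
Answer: 47830564804/961 ≈ 4.9772e+7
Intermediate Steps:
c(R, y) = -3 + y
J = -44
H = -28/31 (H = (61 + (-3 - 2))/(-18 - 44) = (61 - 5)/(-62) = 56*(-1/62) = -28/31 ≈ -0.90323)
A(v) = 2 - (-4 + v)²
(A(-5*(-2)⁴) + H)² = ((2 - (-4 - 5*(-2)⁴)²) - 28/31)² = ((2 - (-4 - 5*16)²) - 28/31)² = ((2 - (-4 - 80)²) - 28/31)² = ((2 - 1*(-84)²) - 28/31)² = ((2 - 1*7056) - 28/31)² = ((2 - 7056) - 28/31)² = (-7054 - 28/31)² = (-218702/31)² = 47830564804/961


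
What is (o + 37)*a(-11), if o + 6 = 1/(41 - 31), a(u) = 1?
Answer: 311/10 ≈ 31.100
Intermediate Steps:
o = -59/10 (o = -6 + 1/(41 - 31) = -6 + 1/10 = -6 + ⅒ = -59/10 ≈ -5.9000)
(o + 37)*a(-11) = (-59/10 + 37)*1 = (311/10)*1 = 311/10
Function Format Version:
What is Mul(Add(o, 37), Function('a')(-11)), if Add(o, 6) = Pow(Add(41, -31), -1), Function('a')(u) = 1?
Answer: Rational(311, 10) ≈ 31.100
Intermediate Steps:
o = Rational(-59, 10) (o = Add(-6, Pow(Add(41, -31), -1)) = Add(-6, Pow(10, -1)) = Add(-6, Rational(1, 10)) = Rational(-59, 10) ≈ -5.9000)
Mul(Add(o, 37), Function('a')(-11)) = Mul(Add(Rational(-59, 10), 37), 1) = Mul(Rational(311, 10), 1) = Rational(311, 10)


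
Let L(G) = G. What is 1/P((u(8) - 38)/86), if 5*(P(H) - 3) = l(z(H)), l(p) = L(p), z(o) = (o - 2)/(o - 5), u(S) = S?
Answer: 1150/3551 ≈ 0.32385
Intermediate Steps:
z(o) = (-2 + o)/(-5 + o)
l(p) = p
P(H) = 3 + (-2 + H)/(5*(-5 + H)) (P(H) = 3 + ((-2 + H)/(-5 + H))/5 = 3 + (-2 + H)/(5*(-5 + H)))
1/P((u(8) - 38)/86) = 1/((-77 + 16*((8 - 38)/86))/(5*(-5 + (8 - 38)/86))) = 1/((-77 + 16*(-30*1/86))/(5*(-5 - 30*1/86))) = 1/((-77 + 16*(-15/43))/(5*(-5 - 15/43))) = 1/((-77 - 240/43)/(5*(-230/43))) = 1/((1/5)*(-43/230)*(-3551/43)) = 1/(3551/1150) = 1150/3551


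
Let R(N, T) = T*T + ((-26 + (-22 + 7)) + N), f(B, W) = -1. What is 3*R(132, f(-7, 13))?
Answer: 276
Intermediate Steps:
R(N, T) = -41 + N + T² (R(N, T) = T² + ((-26 - 15) + N) = T² + (-41 + N) = -41 + N + T²)
3*R(132, f(-7, 13)) = 3*(-41 + 132 + (-1)²) = 3*(-41 + 132 + 1) = 3*92 = 276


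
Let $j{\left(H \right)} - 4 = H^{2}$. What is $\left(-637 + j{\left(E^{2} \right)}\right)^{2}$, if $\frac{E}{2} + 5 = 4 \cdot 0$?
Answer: $87740689$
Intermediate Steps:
$E = -10$ ($E = -10 + 2 \cdot 4 \cdot 0 = -10 + 2 \cdot 0 = -10 + 0 = -10$)
$j{\left(H \right)} = 4 + H^{2}$
$\left(-637 + j{\left(E^{2} \right)}\right)^{2} = \left(-637 + \left(4 + \left(\left(-10\right)^{2}\right)^{2}\right)\right)^{2} = \left(-637 + \left(4 + 100^{2}\right)\right)^{2} = \left(-637 + \left(4 + 10000\right)\right)^{2} = \left(-637 + 10004\right)^{2} = 9367^{2} = 87740689$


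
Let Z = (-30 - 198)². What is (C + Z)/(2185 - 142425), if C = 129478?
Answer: -90731/70120 ≈ -1.2939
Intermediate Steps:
Z = 51984 (Z = (-228)² = 51984)
(C + Z)/(2185 - 142425) = (129478 + 51984)/(2185 - 142425) = 181462/(-140240) = 181462*(-1/140240) = -90731/70120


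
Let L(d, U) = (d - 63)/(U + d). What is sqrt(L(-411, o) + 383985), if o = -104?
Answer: sqrt(101842665735)/515 ≈ 619.67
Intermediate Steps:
L(d, U) = (-63 + d)/(U + d)
sqrt(L(-411, o) + 383985) = sqrt((-63 - 411)/(-104 - 411) + 383985) = sqrt(-474/(-515) + 383985) = sqrt(-1/515*(-474) + 383985) = sqrt(474/515 + 383985) = sqrt(197752749/515) = sqrt(101842665735)/515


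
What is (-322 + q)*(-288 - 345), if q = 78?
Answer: 154452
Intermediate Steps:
(-322 + q)*(-288 - 345) = (-322 + 78)*(-288 - 345) = -244*(-633) = 154452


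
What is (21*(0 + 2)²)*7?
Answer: 588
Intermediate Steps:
(21*(0 + 2)²)*7 = (21*2²)*7 = (21*4)*7 = 84*7 = 588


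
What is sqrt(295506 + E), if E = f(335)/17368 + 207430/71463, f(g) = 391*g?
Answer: 283*sqrt(1421055038837010486)/620584692 ≈ 543.61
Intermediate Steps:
E = 12963225295/1241169384 (E = (391*335)/17368 + 207430/71463 = 130985*(1/17368) + 207430*(1/71463) = 130985/17368 + 207430/71463 = 12963225295/1241169384 ≈ 10.444)
sqrt(295506 + E) = sqrt(295506 + 12963225295/1241169384) = sqrt(366785963213599/1241169384) = 283*sqrt(1421055038837010486)/620584692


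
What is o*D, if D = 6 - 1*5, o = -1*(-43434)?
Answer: 43434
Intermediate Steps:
o = 43434
D = 1 (D = 6 - 5 = 1)
o*D = 43434*1 = 43434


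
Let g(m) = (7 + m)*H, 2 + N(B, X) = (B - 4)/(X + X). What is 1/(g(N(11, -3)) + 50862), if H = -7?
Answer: 6/305011 ≈ 1.9671e-5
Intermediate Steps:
N(B, X) = -2 + (-4 + B)/(2*X) (N(B, X) = -2 + (B - 4)/(X + X) = -2 + (-4 + B)/((2*X)) = -2 + (-4 + B)*(1/(2*X)) = -2 + (-4 + B)/(2*X))
g(m) = -49 - 7*m (g(m) = (7 + m)*(-7) = -49 - 7*m)
1/(g(N(11, -3)) + 50862) = 1/((-49 - 7*(-4 + 11 - 4*(-3))/(2*(-3))) + 50862) = 1/((-49 - 7*(-1)*(-4 + 11 + 12)/(2*3)) + 50862) = 1/((-49 - 7*(-1)*19/(2*3)) + 50862) = 1/((-49 - 7*(-19/6)) + 50862) = 1/((-49 + 133/6) + 50862) = 1/(-161/6 + 50862) = 1/(305011/6) = 6/305011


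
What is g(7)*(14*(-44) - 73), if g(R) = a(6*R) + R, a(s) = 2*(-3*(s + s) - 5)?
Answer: 349323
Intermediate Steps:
a(s) = -10 - 12*s (a(s) = 2*(-6*s - 5) = 2*(-5 - 6*s) = -10 - 12*s)
g(R) = -10 - 71*R (g(R) = (-10 - 72*R) + R = -10 - 71*R)
g(7)*(14*(-44) - 73) = (-10 - 71*7)*(14*(-44) - 73) = (-10 - 497)*(-616 - 73) = -507*(-689) = 349323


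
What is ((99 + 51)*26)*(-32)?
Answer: -124800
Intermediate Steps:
((99 + 51)*26)*(-32) = (150*26)*(-32) = 3900*(-32) = -124800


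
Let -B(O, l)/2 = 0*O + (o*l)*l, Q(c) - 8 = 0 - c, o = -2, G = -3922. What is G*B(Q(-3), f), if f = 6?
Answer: -564768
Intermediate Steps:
Q(c) = 8 - c (Q(c) = 8 + (0 - c) = 8 - c)
B(O, l) = 4*l**2 (B(O, l) = -2*(0*O + (-2*l)*l) = -2*(0 - 2*l**2) = -(-4)*l**2 = 4*l**2)
G*B(Q(-3), f) = -15688*6**2 = -15688*36 = -3922*144 = -564768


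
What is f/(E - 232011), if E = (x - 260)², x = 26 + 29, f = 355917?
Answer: -355917/189986 ≈ -1.8734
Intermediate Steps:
x = 55
E = 42025 (E = (55 - 260)² = (-205)² = 42025)
f/(E - 232011) = 355917/(42025 - 232011) = 355917/(-189986) = 355917*(-1/189986) = -355917/189986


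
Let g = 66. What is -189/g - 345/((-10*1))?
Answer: 348/11 ≈ 31.636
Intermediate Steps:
-189/g - 345/((-10*1)) = -189/66 - 345/((-10*1)) = -189*1/66 - 345/(-10) = -63/22 - 345*(-⅒) = -63/22 + 69/2 = 348/11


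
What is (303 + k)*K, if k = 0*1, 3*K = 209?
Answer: 21109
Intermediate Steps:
K = 209/3 (K = (⅓)*209 = 209/3 ≈ 69.667)
k = 0
(303 + k)*K = (303 + 0)*(209/3) = 303*(209/3) = 21109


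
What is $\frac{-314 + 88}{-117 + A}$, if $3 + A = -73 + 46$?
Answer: $\frac{226}{147} \approx 1.5374$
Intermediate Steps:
$A = -30$ ($A = -3 + \left(-73 + 46\right) = -3 - 27 = -30$)
$\frac{-314 + 88}{-117 + A} = \frac{-314 + 88}{-117 - 30} = - \frac{226}{-147} = \left(-226\right) \left(- \frac{1}{147}\right) = \frac{226}{147}$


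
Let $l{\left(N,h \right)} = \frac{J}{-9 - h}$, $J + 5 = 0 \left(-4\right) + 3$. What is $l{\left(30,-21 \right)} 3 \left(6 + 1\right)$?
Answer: $- \frac{7}{2} \approx -3.5$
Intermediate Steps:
$J = -2$ ($J = -5 + \left(0 \left(-4\right) + 3\right) = -5 + \left(0 + 3\right) = -5 + 3 = -2$)
$l{\left(N,h \right)} = - \frac{2}{-9 - h}$
$l{\left(30,-21 \right)} 3 \left(6 + 1\right) = \frac{2}{9 - 21} \cdot 3 \left(6 + 1\right) = \frac{2}{-12} \cdot 3 \cdot 7 = 2 \left(- \frac{1}{12}\right) 21 = \left(- \frac{1}{6}\right) 21 = - \frac{7}{2}$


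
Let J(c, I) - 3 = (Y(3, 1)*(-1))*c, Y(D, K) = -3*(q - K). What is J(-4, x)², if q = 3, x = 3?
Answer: 441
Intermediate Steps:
Y(D, K) = -9 + 3*K (Y(D, K) = -3*(3 - K) = -9 + 3*K)
J(c, I) = 3 + 6*c (J(c, I) = 3 + ((-9 + 3*1)*(-1))*c = 3 + ((-9 + 3)*(-1))*c = 3 + (-6*(-1))*c = 3 + 6*c)
J(-4, x)² = (3 + 6*(-4))² = (3 - 24)² = (-21)² = 441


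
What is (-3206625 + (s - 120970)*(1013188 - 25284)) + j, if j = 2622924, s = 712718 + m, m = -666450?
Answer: -73798988309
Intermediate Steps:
s = 46268 (s = 712718 - 666450 = 46268)
(-3206625 + (s - 120970)*(1013188 - 25284)) + j = (-3206625 + (46268 - 120970)*(1013188 - 25284)) + 2622924 = (-3206625 - 74702*987904) + 2622924 = (-3206625 - 73798404608) + 2622924 = -73801611233 + 2622924 = -73798988309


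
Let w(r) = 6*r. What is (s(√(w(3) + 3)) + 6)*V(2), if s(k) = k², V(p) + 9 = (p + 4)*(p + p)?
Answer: 405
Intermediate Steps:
V(p) = -9 + 2*p*(4 + p) (V(p) = -9 + (p + 4)*(p + p) = -9 + (4 + p)*(2*p) = -9 + 2*p*(4 + p))
(s(√(w(3) + 3)) + 6)*V(2) = ((√(6*3 + 3))² + 6)*(-9 + 2*2² + 8*2) = ((√(18 + 3))² + 6)*(-9 + 2*4 + 16) = ((√21)² + 6)*(-9 + 8 + 16) = (21 + 6)*15 = 27*15 = 405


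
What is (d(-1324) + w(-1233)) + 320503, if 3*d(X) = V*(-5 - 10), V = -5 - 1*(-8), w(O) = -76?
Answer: 320412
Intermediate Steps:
V = 3 (V = -5 + 8 = 3)
d(X) = -15 (d(X) = (3*(-5 - 10))/3 = (3*(-15))/3 = (⅓)*(-45) = -15)
(d(-1324) + w(-1233)) + 320503 = (-15 - 76) + 320503 = -91 + 320503 = 320412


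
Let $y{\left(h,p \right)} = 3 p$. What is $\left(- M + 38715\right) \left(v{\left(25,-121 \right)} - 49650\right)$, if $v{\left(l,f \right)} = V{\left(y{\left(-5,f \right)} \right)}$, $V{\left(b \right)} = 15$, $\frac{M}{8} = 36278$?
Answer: $12483649215$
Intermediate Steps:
$M = 290224$ ($M = 8 \cdot 36278 = 290224$)
$v{\left(l,f \right)} = 15$
$\left(- M + 38715\right) \left(v{\left(25,-121 \right)} - 49650\right) = \left(\left(-1\right) 290224 + 38715\right) \left(15 - 49650\right) = \left(-290224 + 38715\right) \left(-49635\right) = \left(-251509\right) \left(-49635\right) = 12483649215$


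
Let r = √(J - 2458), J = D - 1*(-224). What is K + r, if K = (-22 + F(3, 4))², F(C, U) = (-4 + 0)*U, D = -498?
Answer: 1444 + 2*I*√683 ≈ 1444.0 + 52.269*I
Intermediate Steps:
J = -274 (J = -498 - 1*(-224) = -498 + 224 = -274)
F(C, U) = -4*U
r = 2*I*√683 (r = √(-274 - 2458) = √(-2732) = 2*I*√683 ≈ 52.269*I)
K = 1444 (K = (-22 - 4*4)² = (-22 - 16)² = (-38)² = 1444)
K + r = 1444 + 2*I*√683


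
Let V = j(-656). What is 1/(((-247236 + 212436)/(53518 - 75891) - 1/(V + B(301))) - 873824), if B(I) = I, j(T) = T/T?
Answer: -6756646/5904108947077 ≈ -1.1444e-6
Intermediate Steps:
j(T) = 1
V = 1
1/(((-247236 + 212436)/(53518 - 75891) - 1/(V + B(301))) - 873824) = 1/(((-247236 + 212436)/(53518 - 75891) - 1/(1 + 301)) - 873824) = 1/((-34800/(-22373) - 1/302) - 873824) = 1/((-34800*(-1/22373) - 1*1/302) - 873824) = 1/((34800/22373 - 1/302) - 873824) = 1/(10487227/6756646 - 873824) = 1/(-5904108947077/6756646) = -6756646/5904108947077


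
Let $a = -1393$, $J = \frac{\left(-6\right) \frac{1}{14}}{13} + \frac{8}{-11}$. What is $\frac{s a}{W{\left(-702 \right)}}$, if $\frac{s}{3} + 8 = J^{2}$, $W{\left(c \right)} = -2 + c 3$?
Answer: $- \frac{4439821539}{301745444} \approx -14.714$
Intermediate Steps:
$J = - \frac{761}{1001}$ ($J = \left(-6\right) \frac{1}{14} \cdot \frac{1}{13} + 8 \left(- \frac{1}{11}\right) = \left(- \frac{3}{7}\right) \frac{1}{13} - \frac{8}{11} = - \frac{3}{91} - \frac{8}{11} = - \frac{761}{1001} \approx -0.76024$)
$W{\left(c \right)} = -2 + 3 c$
$s = - \frac{22310661}{1002001}$ ($s = -24 + 3 \left(- \frac{761}{1001}\right)^{2} = -24 + 3 \cdot \frac{579121}{1002001} = -24 + \frac{1737363}{1002001} = - \frac{22310661}{1002001} \approx -22.266$)
$\frac{s a}{W{\left(-702 \right)}} = \frac{\left(- \frac{22310661}{1002001}\right) \left(-1393\right)}{-2 + 3 \left(-702\right)} = \frac{4439821539}{143143 \left(-2 - 2106\right)} = \frac{4439821539}{143143 \left(-2108\right)} = \frac{4439821539}{143143} \left(- \frac{1}{2108}\right) = - \frac{4439821539}{301745444}$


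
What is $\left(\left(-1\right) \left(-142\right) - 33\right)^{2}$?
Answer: $11881$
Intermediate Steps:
$\left(\left(-1\right) \left(-142\right) - 33\right)^{2} = \left(142 - 33\right)^{2} = 109^{2} = 11881$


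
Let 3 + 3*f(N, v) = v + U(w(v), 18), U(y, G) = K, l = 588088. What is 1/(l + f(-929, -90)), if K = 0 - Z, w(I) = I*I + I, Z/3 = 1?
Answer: 1/588056 ≈ 1.7005e-6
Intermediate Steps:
Z = 3 (Z = 3*1 = 3)
w(I) = I + I² (w(I) = I² + I = I + I²)
K = -3 (K = 0 - 1*3 = 0 - 3 = -3)
U(y, G) = -3
f(N, v) = -2 + v/3 (f(N, v) = -1 + (v - 3)/3 = -1 + (-3 + v)/3 = -1 + (-1 + v/3) = -2 + v/3)
1/(l + f(-929, -90)) = 1/(588088 + (-2 + (⅓)*(-90))) = 1/(588088 + (-2 - 30)) = 1/(588088 - 32) = 1/588056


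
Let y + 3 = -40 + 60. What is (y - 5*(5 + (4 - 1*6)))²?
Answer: 4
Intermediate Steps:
y = 17 (y = -3 + (-40 + 60) = -3 + 20 = 17)
(y - 5*(5 + (4 - 1*6)))² = (17 - 5*(5 + (4 - 1*6)))² = (17 - 5*(5 + (4 - 6)))² = (17 - 5*(5 - 2))² = (17 - 5*3)² = (17 - 15)² = 2² = 4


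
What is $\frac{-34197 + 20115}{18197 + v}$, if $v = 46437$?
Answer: $- \frac{7041}{32317} \approx -0.21787$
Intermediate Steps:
$\frac{-34197 + 20115}{18197 + v} = \frac{-34197 + 20115}{18197 + 46437} = - \frac{14082}{64634} = \left(-14082\right) \frac{1}{64634} = - \frac{7041}{32317}$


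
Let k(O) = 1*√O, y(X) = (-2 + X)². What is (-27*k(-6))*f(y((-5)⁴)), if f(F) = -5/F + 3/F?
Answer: 54*I*√6/388129 ≈ 0.0003408*I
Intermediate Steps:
f(F) = -2/F
k(O) = √O
(-27*k(-6))*f(y((-5)⁴)) = (-27*I*√6)*(-2/(-2 + (-5)⁴)²) = (-27*I*√6)*(-2/(-2 + 625)²) = (-27*I*√6)*(-2/(623²)) = (-27*I*√6)*(-2/388129) = (-27*I*√6)*(-2*1/388129) = -27*I*√6*(-2/388129) = 54*I*√6/388129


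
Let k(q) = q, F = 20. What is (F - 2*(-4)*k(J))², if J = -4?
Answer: 144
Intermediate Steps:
(F - 2*(-4)*k(J))² = (20 - 2*(-4)*(-4))² = (20 - (-8)*(-4))² = (20 - 1*32)² = (20 - 32)² = (-12)² = 144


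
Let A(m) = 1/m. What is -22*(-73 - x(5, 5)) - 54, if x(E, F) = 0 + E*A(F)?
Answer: 1574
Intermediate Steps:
x(E, F) = E/F (x(E, F) = 0 + E/F = E/F)
-22*(-73 - x(5, 5)) - 54 = -22*(-73 - 5/5) - 54 = -22*(-73 - 1*1) - 54 = -22*(-73 - 1) - 54 = -22*(-74) - 54 = 1628 - 54 = 1574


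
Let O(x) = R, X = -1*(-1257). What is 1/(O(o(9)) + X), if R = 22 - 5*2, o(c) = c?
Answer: 1/1269 ≈ 0.00078802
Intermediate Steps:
R = 12 (R = 22 - 1*10 = 22 - 10 = 12)
X = 1257
O(x) = 12
1/(O(o(9)) + X) = 1/(12 + 1257) = 1/1269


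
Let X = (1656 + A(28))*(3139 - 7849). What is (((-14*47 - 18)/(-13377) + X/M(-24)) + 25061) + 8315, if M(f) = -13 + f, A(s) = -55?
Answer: 9030116962/38073 ≈ 2.3718e+5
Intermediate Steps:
X = -7540710 (X = (1656 - 55)*(3139 - 7849) = 1601*(-4710) = -7540710)
(((-14*47 - 18)/(-13377) + X/M(-24)) + 25061) + 8315 = (((-14*47 - 18)/(-13377) - 7540710/(-13 - 24)) + 25061) + 8315 = (((-658 - 18)*(-1/13377) - 7540710/(-37)) + 25061) + 8315 = ((-676*(-1/13377) - 7540710*(-1/37)) + 25061) + 8315 = ((52/1029 + 7540710/37) + 25061) + 8315 = (7759392514/38073 + 25061) + 8315 = 8713539967/38073 + 8315 = 9030116962/38073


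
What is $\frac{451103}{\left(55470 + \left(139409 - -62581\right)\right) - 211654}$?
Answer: $\frac{451103}{45806} \approx 9.8481$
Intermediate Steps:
$\frac{451103}{\left(55470 + \left(139409 - -62581\right)\right) - 211654} = \frac{451103}{\left(55470 + \left(139409 + 62581\right)\right) - 211654} = \frac{451103}{\left(55470 + 201990\right) - 211654} = \frac{451103}{257460 - 211654} = \frac{451103}{45806}$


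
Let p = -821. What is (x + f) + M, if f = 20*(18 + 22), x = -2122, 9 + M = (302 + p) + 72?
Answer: -1778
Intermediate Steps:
M = -456 (M = -9 + ((302 - 821) + 72) = -9 + (-519 + 72) = -9 - 447 = -456)
f = 800 (f = 20*40 = 800)
(x + f) + M = (-2122 + 800) - 456 = -1322 - 456 = -1778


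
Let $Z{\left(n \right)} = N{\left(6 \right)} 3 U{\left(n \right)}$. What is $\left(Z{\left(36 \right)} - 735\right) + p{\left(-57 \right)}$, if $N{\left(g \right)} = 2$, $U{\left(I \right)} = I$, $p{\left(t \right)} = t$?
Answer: $-576$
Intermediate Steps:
$Z{\left(n \right)} = 6 n$ ($Z{\left(n \right)} = 2 \cdot 3 n = 6 n$)
$\left(Z{\left(36 \right)} - 735\right) + p{\left(-57 \right)} = \left(6 \cdot 36 - 735\right) - 57 = \left(216 - 735\right) - 57 = -519 - 57 = -576$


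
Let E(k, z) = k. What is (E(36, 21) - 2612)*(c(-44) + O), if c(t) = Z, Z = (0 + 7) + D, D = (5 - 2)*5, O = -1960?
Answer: 4992288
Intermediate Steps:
D = 15 (D = 3*5 = 15)
Z = 22 (Z = (0 + 7) + 15 = 7 + 15 = 22)
c(t) = 22
(E(36, 21) - 2612)*(c(-44) + O) = (36 - 2612)*(22 - 1960) = -2576*(-1938) = 4992288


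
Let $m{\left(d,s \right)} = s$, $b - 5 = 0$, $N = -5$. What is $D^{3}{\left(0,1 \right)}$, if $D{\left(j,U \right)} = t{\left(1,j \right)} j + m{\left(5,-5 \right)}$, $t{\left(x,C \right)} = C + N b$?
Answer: $-125$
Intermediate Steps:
$b = 5$ ($b = 5 + 0 = 5$)
$t{\left(x,C \right)} = -25 + C$ ($t{\left(x,C \right)} = C - 25 = -25 + C$)
$D{\left(j,U \right)} = -5 + j \left(-25 + j\right)$ ($D{\left(j,U \right)} = \left(-25 + j\right) j - 5 = j \left(-25 + j\right) - 5 = -5 + j \left(-25 + j\right)$)
$D^{3}{\left(0,1 \right)} = \left(-5 + 0 \left(-25 + 0\right)\right)^{3} = \left(-5 + 0 \left(-25\right)\right)^{3} = \left(-5 + 0\right)^{3} = \left(-5\right)^{3} = -125$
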